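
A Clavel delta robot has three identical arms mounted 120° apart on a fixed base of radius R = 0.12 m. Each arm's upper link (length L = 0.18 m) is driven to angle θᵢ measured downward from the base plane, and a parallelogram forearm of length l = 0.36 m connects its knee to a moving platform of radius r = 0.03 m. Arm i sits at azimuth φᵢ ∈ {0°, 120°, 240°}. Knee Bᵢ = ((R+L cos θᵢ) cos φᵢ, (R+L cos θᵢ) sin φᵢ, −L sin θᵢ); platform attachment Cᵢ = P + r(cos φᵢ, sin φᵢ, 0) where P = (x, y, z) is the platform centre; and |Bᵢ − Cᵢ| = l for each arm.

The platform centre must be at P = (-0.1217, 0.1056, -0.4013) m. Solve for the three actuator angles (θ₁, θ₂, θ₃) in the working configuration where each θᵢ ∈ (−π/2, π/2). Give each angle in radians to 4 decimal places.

θ₁ = 1.3089, θ₂ = 0.3491, θ₃ = 1.0473

rotate P by −φ1: (-0.1217, 0.1056, -0.4013)
  e−x'=0.2117;  (l²−L²−(e−x')²−y'²−z²)/2L = -0.3328
  γ=atan2(-0.4013,0.2117)=-1.0854;  ψ=arccos(-0.7335)=2.3943;  θ1=γ+ψ≈1.3089
arm 2 (φ=120.0°): x'=0.1523, y'=0.0526
  e−x'=-0.0623;  (l²−L²−(e−x')²−y'²−z²)/2L = -0.1958
  θ2 = atan2(B,A) + arccos(C/0.4061) = 0.3491
rotate P by −φ3: (-0.0306, -0.1582, -0.4013)
  e−x'=0.1206;  (l²−L²−(e−x')²−y'²−z²)/2L = -0.2873
  γ=atan2(-0.4013,0.1206)=-1.2789;  ψ=arccos(-0.6855)=2.3261;  θ3=γ+ψ≈1.0473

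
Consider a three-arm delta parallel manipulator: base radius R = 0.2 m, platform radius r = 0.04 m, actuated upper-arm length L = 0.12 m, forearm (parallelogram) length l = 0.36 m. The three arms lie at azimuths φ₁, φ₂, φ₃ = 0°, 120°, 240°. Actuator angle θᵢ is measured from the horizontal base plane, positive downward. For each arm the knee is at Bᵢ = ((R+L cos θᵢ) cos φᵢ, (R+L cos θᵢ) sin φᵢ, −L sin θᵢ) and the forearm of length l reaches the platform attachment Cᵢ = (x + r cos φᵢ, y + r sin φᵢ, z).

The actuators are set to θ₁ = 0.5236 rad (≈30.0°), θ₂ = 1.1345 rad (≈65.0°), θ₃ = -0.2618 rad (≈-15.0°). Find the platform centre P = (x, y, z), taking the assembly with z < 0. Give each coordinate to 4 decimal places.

arm 1 at φ=0.0°: e+L cos θ1 = 0.2639;  S1 = (0.2639, 0.0000, -0.0600)
arm 2 at φ=120.0°: e+L cos θ2 = 0.2107;  S2 = (-0.1054, 0.1825, -0.1088)
φ3=240.0°: virtual centre (-0.1380, -0.2389, 0.0311), radius l
|S₂|²−|S₁|² = -0.0170;  |S₃|²−|S₁|² = 0.0038
plane₁₂: -0.7386x+0.3650y+-0.0975z = -0.0170
det = 0.6463;  x = 0.0104+0.0307z,  y = -0.0256+0.3294z
sphere 1 gives Az²+Bz+C=0 with A=1.1094, B=0.0876, C=-0.0611;  B²−4AC=0.2788;  roots -0.2774, 0.1985;  negative root z = -0.2774
x = 0.0019, y = -0.1169

(0.0019, -0.1169, -0.2774)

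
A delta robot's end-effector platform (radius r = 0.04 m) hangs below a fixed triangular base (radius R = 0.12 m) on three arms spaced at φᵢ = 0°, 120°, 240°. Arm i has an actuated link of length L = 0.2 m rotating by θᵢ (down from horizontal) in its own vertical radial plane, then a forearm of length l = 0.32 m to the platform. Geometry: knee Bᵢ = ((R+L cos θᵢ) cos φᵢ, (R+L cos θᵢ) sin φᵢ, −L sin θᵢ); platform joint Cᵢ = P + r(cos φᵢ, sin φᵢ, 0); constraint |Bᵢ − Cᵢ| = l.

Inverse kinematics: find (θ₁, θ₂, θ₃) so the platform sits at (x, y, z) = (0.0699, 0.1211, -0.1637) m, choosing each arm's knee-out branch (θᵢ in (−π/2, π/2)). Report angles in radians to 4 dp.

φ1=0.0° → target in arm frame (0.0699, 0.1211)
  A cos θ + B sin θ = C:  0.0101·cos θ + -0.1637·sin θ = 0.0521
  √(A²+B²)=0.1640;  θ1 = -1.5092+1.2476 ≈ -0.2616
rotate P by −φ2: (0.0699, -0.1211, -0.1637)
  A cos θ + B sin θ = C:  0.0101·cos θ + -0.1637·sin θ = 0.0521
  √(A²+B²)=0.1640;  θ2 = -1.5093+1.2475 ≈ -0.2618
φ3=240.0° → target in arm frame (-0.1398, 0.0000)
  e−x'=0.2198;  (l²−L²−(e−x')²−y'²−z²)/2L = -0.0318
  γ=atan2(-0.1637,0.2198)=-0.6401;  ψ=arccos(-0.1160)=1.6871;  θ3=γ+ψ≈1.0470

θ₁ = -0.2616, θ₂ = -0.2618, θ₃ = 1.0470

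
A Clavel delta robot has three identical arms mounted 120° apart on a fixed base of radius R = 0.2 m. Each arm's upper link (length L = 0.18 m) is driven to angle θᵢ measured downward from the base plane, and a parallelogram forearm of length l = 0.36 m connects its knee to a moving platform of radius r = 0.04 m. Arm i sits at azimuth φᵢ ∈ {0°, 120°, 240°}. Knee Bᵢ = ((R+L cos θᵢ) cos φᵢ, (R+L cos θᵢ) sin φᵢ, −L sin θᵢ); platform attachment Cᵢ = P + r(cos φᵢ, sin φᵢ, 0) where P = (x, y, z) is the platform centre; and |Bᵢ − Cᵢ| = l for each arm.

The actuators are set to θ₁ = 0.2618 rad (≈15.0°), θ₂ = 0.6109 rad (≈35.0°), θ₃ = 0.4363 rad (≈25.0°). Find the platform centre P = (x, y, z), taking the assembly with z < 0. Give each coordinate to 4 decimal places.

arm 1 at φ=0.0°: e+L cos θ1 = 0.3339;  O1 = (0.3339, 0.0000, -0.0466)
φ2=120.0°: virtual centre (-0.1537, 0.2663, -0.1032), radius l
arm 3 at φ=240.0°: e+L cos θ3 = 0.3231;  O3 = (-0.1616, -0.2798, -0.0761)
subtract pairs → two planes through P
plane₁₂: -0.9752x+0.5325y+-0.1133z = -0.0085
Cramer: x(z) = 0.0061-0.0883z;  y(z) = -0.0047+0.0510z
sphere 1 gives Az²+Bz+C=0 with A=1.0104, B=0.1506, C=-0.0200;  B²−4AC=0.1034;  roots -0.2337, 0.0846;  negative root z = -0.2337
x = 0.0268, y = -0.0166

(0.0268, -0.0166, -0.2337)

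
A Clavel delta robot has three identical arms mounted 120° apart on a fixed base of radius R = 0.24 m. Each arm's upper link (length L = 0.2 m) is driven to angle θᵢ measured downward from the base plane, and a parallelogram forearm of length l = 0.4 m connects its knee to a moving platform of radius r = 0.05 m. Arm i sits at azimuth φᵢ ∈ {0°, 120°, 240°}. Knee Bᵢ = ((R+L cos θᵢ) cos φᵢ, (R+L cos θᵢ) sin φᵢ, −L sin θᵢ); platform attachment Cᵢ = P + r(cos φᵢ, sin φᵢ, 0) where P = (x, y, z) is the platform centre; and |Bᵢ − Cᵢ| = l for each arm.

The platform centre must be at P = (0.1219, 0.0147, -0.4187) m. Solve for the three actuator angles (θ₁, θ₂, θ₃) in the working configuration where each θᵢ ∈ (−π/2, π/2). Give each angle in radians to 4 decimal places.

φ1=0.0° → target in arm frame (0.1219, 0.0147)
  A=0.0681, B=-0.4187, C=(l²−L²−A²−y'²−z²)/(2L)=-0.1504
  θ1 = atan2(B,A) + arccos(C/0.4242) = 0.5237
arm 2 (φ=120.0°): x'=-0.0482, y'=-0.1129
  A cos θ + B sin θ = C:  0.2382·cos θ + -0.4187·sin θ = -0.3120
  γ=atan2(-0.4187,0.2382)=-1.0535;  ψ=arccos(-0.6477)=2.2754;  θ2=γ+ψ≈1.2219
φ3=240.0° → target in arm frame (-0.0737, 0.0982)
  A cos θ + B sin θ = C:  0.2637·cos θ + -0.4187·sin θ = -0.3362
  θ3 = atan2(B,A) + arccos(C/0.4948) = 1.3091

θ₁ = 0.5237, θ₂ = 1.2219, θ₃ = 1.3091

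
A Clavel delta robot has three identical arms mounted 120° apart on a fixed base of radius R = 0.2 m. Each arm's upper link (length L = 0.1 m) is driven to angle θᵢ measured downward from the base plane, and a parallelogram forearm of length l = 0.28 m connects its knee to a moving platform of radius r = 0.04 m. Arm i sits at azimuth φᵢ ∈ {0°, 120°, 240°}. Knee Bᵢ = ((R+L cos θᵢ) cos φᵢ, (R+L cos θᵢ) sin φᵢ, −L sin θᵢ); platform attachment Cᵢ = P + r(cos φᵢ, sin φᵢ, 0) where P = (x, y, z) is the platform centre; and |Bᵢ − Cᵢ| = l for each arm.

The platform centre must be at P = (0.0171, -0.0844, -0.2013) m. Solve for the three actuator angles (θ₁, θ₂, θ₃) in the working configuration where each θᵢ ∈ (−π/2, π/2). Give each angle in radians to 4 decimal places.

rotate P by −φ1: (0.0171, -0.0844, -0.2013)
  e−x'=0.1429;  (l²−L²−(e−x')²−y'²−z²)/2L = 0.0017
  γ=atan2(-0.2013,0.1429)=-0.9535;  ψ=arccos(0.0068)=1.5640;  θ1=γ+ψ≈0.6106
rotate P by −φ2: (-0.0816, 0.0274, -0.2013)
  e−x'=0.2416;  (l²−L²−(e−x')²−y'²−z²)/2L = -0.1563
  γ=atan2(-0.2013,0.2416)=-0.6946;  ψ=arccos(-0.4970)=2.0910;  θ2=γ+ψ≈1.3964
rotate P by −φ3: (0.0645, 0.0570, -0.2013)
  A cos θ + B sin θ = C:  0.0955·cos θ + -0.2013·sin θ = 0.0776
  √(A²+B²)=0.2228;  θ3 = -1.1280+1.2151 ≈ 0.0871

θ₁ = 0.6106, θ₂ = 1.3964, θ₃ = 0.0871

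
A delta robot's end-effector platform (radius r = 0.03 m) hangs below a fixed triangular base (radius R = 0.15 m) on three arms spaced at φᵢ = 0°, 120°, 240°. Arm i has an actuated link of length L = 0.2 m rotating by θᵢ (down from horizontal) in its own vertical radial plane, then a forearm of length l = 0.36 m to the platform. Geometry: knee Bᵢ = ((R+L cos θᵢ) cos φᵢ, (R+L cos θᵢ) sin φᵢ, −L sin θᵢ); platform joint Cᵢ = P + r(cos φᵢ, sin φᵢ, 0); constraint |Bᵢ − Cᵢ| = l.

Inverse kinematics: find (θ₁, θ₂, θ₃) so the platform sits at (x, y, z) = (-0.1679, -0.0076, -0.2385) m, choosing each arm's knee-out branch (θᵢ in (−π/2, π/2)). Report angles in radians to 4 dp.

θ₁ = 1.2215, θ₂ = 0.0876, θ₃ = -0.0001

rotate P by −φ1: (-0.1679, -0.0076, -0.2385)
  A cos θ + B sin θ = C:  0.2879·cos θ + -0.2385·sin θ = -0.1256
  θ1 = atan2(B,A) + arccos(C/0.3739) = 1.2215
φ2=120.0° → target in arm frame (0.0774, 0.1492)
  e−x'=0.0426;  (l²−L²−(e−x')²−y'²−z²)/2L = 0.0216
  θ2 = atan2(B,A) + arccos(C/0.2423) = 0.0876
φ3=240.0° → target in arm frame (0.0905, -0.1416)
  A cos θ + B sin θ = C:  0.0295·cos θ + -0.2385·sin θ = 0.0295
  √(A²+B²)=0.2403;  θ3 = -1.4479+1.4478 ≈ -0.0001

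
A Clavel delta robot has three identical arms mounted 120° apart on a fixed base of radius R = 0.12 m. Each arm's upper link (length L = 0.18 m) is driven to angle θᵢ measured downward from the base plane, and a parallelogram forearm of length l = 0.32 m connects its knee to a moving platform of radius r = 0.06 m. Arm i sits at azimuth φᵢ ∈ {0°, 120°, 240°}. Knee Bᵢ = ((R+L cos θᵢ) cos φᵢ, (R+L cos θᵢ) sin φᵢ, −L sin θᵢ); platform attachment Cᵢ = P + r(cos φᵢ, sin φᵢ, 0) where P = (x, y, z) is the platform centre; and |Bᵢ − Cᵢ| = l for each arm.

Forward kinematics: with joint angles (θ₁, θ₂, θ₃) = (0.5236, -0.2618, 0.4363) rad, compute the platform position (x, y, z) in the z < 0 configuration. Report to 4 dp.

centre 1 = (0.2159·cos0.0°, 0.2159·sin0.0°, -0.0900) = (0.2159, 0.0000, -0.0900)
arm 2 at φ=120.0°: ρ2 = 0.2339;  centre 2 = (-0.1169, 0.2025, 0.0466)
centre 3 = (0.2231·cos240.0°, 0.2231·sin240.0°, -0.0761) = (-0.1116, -0.1932, -0.0761)
subtract pairs → two planes through P
linear system: -0.6656x+0.4051y = 0.0022−0.2732z; -0.6549x+-0.3865y = 0.0009−0.0279z
det = 0.5225;  x = -0.0023+0.2237z,  y = 0.0016+-0.3069z
into |P−centre ₁|² = l²: 1.1442z² + 0.0814z + -0.0467 = 0;  Δ = 0.2204;  z = -0.2407 or 0.1696 → z<0 root = -0.2407
x = -0.0561, y = 0.0755

(-0.0561, 0.0755, -0.2407)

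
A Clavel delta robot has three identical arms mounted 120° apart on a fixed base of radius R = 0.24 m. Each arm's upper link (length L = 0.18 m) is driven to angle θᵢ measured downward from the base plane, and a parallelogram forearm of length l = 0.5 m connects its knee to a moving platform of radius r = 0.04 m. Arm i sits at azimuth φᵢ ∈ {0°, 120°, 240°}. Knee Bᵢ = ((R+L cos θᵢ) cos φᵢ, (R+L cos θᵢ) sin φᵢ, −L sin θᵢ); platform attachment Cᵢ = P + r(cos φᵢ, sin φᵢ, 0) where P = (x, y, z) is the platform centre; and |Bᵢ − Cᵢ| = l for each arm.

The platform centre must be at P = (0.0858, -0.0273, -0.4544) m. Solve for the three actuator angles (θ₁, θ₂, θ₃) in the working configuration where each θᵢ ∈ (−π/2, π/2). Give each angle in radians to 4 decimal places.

rotate P by −φ1: (0.0858, -0.0273, -0.4544)
  e−x'=0.1142;  (l²−L²−(e−x')²−y'²−z²)/2L = -0.0074
  √(A²+B²)=0.4685;  θ1 = -1.3246+1.5866 ≈ 0.2620
arm 2 (φ=120.0°): x'=-0.0665, y'=-0.0607
  e−x'=0.2665;  (l²−L²−(e−x')²−y'²−z²)/2L = -0.1767
  θ2 = atan2(B,A) + arccos(C/0.5268) = 0.8725
φ3=240.0° → target in arm frame (-0.0193, 0.0880)
  A=0.2193, B=-0.4544, C=(l²−L²−A²−y'²−z²)/(2L)=-0.1241
  γ=atan2(-0.4544,0.2193)=-1.1212;  ψ=arccos(-0.2460)=1.8194;  θ3=γ+ψ≈0.6982

θ₁ = 0.2620, θ₂ = 0.8725, θ₃ = 0.6982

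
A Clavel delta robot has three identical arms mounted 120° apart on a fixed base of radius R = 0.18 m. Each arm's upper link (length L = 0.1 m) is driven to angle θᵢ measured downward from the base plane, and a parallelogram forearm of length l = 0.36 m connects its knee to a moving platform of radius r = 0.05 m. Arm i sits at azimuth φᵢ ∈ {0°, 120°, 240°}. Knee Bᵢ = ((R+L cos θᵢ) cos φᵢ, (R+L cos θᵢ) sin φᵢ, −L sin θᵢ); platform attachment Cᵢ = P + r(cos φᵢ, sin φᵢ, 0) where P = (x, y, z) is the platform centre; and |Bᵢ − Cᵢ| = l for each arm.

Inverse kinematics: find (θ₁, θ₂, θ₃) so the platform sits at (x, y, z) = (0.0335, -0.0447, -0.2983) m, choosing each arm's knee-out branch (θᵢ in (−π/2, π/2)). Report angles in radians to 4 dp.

θ₁ = -0.0001, θ₂ = 0.6107, θ₃ = 0.0876

φ1=0.0° → target in arm frame (0.0335, -0.0447)
  A cos θ + B sin θ = C:  0.0965·cos θ + -0.2983·sin θ = 0.0965
  γ=atan2(-0.2983,0.0965)=-1.2579;  ψ=arccos(0.3079)=1.2578;  θ1=γ+ψ≈-0.0001
rotate P by −φ2: (-0.0555, -0.0067, -0.2983)
  e−x'=0.1855;  (l²−L²−(e−x')²−y'²−z²)/2L = -0.0191
  γ=atan2(-0.2983,0.1855)=-1.0146;  ψ=arccos(-0.0544)=1.6252;  θ2=γ+ψ≈0.6107
arm 3 (φ=240.0°): x'=0.0220, y'=0.0514
  A=0.1080, B=-0.2983, C=(l²−L²−A²−y'²−z²)/(2L)=0.0815
  √(A²+B²)=0.3173;  θ3 = -1.2233+1.3109 ≈ 0.0876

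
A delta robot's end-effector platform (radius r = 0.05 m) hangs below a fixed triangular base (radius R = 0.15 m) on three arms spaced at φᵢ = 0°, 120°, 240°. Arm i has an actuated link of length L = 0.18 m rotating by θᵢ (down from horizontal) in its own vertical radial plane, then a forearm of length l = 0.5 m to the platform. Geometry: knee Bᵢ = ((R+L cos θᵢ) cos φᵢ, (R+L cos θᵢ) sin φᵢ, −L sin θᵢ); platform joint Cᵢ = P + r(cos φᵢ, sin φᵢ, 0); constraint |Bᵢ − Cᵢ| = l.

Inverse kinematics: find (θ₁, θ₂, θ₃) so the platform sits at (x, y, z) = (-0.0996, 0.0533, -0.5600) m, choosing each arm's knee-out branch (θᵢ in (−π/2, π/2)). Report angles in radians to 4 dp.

φ1=0.0° → target in arm frame (-0.0996, 0.0533)
  A cos θ + B sin θ = C:  0.1996·cos θ + -0.5600·sin θ = -0.3852
  γ=atan2(-0.5600,0.1996)=-1.2284;  ψ=arccos(-0.6480)=2.2757;  θ1=γ+ψ≈1.0473
φ2=120.0° → target in arm frame (0.0960, 0.0596)
  e−x'=0.0040;  (l²−L²−(e−x')²−y'²−z²)/2L = -0.2766
  γ=atan2(-0.5600,0.0040)=-1.5636;  ψ=arccos(-0.4939)=2.0873;  θ2=γ+ψ≈0.5238
arm 3 (φ=240.0°): x'=0.0036, y'=-0.1129
  A=0.0964, B=-0.5600, C=(l²−L²−A²−y'²−z²)/(2L)=-0.3279
  γ=atan2(-0.5600,0.0964)=-1.4004;  ψ=arccos(-0.5770)=2.1858;  θ3=γ+ψ≈0.7855

θ₁ = 1.0473, θ₂ = 0.5238, θ₃ = 0.7855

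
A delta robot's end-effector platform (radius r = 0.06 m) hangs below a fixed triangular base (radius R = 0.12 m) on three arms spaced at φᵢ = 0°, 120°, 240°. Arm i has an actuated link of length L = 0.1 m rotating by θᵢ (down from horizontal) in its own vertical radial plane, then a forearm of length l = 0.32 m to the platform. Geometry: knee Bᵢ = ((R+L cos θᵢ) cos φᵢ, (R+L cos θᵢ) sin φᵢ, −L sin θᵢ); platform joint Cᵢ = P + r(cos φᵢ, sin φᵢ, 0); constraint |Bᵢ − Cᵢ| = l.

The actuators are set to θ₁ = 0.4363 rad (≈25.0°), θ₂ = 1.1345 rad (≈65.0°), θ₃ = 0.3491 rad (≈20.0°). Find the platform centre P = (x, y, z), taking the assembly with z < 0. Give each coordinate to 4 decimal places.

centre 1 = (0.1506·cos0.0°, 0.1506·sin0.0°, -0.0423) = (0.1506, 0.0000, -0.0423)
arm 2 at φ=120.0°: e+L cos θ2 = 0.1023;  centre 2 = (-0.0511, 0.0886, -0.0906)
centre 3 = (0.1540·cos240.0°, 0.1540·sin240.0°, -0.0342) = (-0.0770, -0.1333, -0.0342)
|centre ₂|²−|centre ₁|² = -0.0058;  |centre ₃|²−|centre ₁|² = 0.0004
linear system: -0.4035x+0.1771y = -0.0058−-0.0967z; -0.4552x+-0.2667y = 0.0004−0.0161z
det = 0.1882;  x = 0.0078+-0.1219z,  y = -0.0149+0.2685z
sphere 1 gives Az²+Bz+C=0 with A=1.0870, B=0.1113, C=-0.0800;  B²−4AC=0.3602;  roots -0.3273, 0.2249;  negative root z = -0.3273
x = 0.0477, y = -0.1028

(0.0477, -0.1028, -0.3273)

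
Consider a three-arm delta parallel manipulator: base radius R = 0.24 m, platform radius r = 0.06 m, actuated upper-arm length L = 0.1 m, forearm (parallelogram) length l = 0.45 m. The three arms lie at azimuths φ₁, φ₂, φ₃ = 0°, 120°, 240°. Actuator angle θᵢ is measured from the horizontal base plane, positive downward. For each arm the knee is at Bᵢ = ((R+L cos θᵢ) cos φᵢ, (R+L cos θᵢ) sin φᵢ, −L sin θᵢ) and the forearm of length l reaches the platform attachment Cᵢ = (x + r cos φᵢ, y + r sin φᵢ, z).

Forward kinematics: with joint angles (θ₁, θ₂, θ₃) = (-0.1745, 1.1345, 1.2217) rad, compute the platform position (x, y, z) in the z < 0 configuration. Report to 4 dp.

O1 = (0.2785·cos0.0°, 0.2785·sin0.0°, 0.0174) = (0.2785, 0.0000, 0.0174)
φ2=120.0°: virtual centre (-0.1111, 0.1925, -0.0906), radius l
φ3=240.0°: virtual centre (-0.1071, -0.1855, -0.0940), radius l
subtract pairs → two planes through P
linear system: -0.7792x+0.3850y = -0.0202−-0.2160z; -0.7712x+-0.3710y = -0.0231−-0.2227z
Cramer: x(z) = 0.0280-0.2830z;  y(z) = 0.0041-0.0118z
into |P−O₁|² = l²: 1.0802z² + 0.1070z + -0.1394 = 0;  Δ = 0.6140;  z = -0.4122 or 0.3132 → z<0 root = -0.4122
x = 0.1447, y = 0.0090

(0.1447, 0.0090, -0.4122)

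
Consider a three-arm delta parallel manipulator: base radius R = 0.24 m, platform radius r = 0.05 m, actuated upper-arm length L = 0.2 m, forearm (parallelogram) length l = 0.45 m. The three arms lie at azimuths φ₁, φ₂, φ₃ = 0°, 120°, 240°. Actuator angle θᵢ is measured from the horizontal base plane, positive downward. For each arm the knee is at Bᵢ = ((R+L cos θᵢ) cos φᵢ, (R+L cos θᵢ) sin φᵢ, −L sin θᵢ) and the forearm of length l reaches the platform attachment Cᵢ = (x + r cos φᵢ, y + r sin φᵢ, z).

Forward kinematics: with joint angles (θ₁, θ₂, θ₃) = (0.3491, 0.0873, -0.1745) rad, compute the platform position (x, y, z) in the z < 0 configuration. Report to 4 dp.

centre 1 = (0.3779·cos0.0°, 0.3779·sin0.0°, -0.0684) = (0.3779, 0.0000, -0.0684)
φ2=120.0°: virtual centre (-0.1946, 0.3371, -0.0174), radius l
centre 3 = (0.3870·cos240.0°, 0.3870·sin240.0°, 0.0347) = (-0.1935, -0.3351, 0.0347)
subtract pairs → two planes through P
plane₁₂: -1.1451x+0.6742y+0.1019z = 0.0043
Cramer: x(z) = -0.0034+0.1348z;  y(z) = 0.0006+0.0778z
sphere 1 gives Az²+Bz+C=0 with A=1.0242, B=0.0341, C=-0.0524;  B²−4AC=0.2159;  roots -0.2435, 0.2102;  negative root z = -0.2435
x = -0.0362, y = -0.0183

(-0.0362, -0.0183, -0.2435)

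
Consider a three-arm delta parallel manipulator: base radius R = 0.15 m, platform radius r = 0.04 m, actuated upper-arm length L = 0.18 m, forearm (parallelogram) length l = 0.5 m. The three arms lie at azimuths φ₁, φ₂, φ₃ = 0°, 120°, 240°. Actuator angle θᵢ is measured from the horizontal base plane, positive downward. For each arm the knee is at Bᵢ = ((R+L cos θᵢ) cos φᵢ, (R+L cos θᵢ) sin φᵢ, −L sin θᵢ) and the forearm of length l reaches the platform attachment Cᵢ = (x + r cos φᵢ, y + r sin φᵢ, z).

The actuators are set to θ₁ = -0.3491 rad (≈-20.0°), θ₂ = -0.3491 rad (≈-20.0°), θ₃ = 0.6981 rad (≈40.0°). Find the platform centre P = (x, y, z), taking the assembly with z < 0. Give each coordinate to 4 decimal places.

(0.0900, 0.1560, -0.3742)

O1 = (0.2791·cos0.0°, 0.2791·sin0.0°, 0.0616) = (0.2791, 0.0000, 0.0616)
φ2=120.0°: virtual centre (-0.1396, 0.2417, 0.0616), radius l
φ3=240.0°: virtual centre (-0.1239, -0.2147, -0.1157), radius l
eliminate P² terms by subtracting sphere 1 from 2 and 3
[-0.8374 0.4835 0.0000]·P = 0.0000;  [-0.8062 -0.4294 -0.3545]·P = -0.0069
det = 0.7493;  x = 0.0044+-0.2288z,  y = 0.0077+-0.3962z
quadratic in z: (1.2093)z²+(-0.0035)z+(-0.1707)=0, √Δ=0.9087 → z ∈ {-0.3742, 0.3772}; z = -0.3742 (taking z<0)
x = 0.0900, y = 0.1560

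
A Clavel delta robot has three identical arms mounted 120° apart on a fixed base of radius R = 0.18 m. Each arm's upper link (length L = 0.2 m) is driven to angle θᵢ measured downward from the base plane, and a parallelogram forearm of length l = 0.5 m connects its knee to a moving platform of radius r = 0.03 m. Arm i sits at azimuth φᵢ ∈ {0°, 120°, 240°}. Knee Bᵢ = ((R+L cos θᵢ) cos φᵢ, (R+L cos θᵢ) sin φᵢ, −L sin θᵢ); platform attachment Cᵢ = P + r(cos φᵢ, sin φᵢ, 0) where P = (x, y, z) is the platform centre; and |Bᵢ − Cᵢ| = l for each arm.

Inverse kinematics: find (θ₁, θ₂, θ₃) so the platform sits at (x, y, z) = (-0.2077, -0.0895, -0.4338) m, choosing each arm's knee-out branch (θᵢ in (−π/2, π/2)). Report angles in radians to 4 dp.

φ1=0.0° → target in arm frame (-0.2077, -0.0895)
  A cos θ + B sin θ = C:  0.3577·cos θ + -0.4338·sin θ = -0.2854
  θ1 = atan2(B,A) + arccos(C/0.5623) = 1.2218
arm 2 (φ=120.0°): x'=0.0263, y'=0.2246
  A=0.1237, B=-0.4338, C=(l²−L²−A²−y'²−z²)/(2L)=-0.1098
  γ=atan2(-0.4338,0.1237)=-1.2931;  ψ=arccos(-0.2435)=1.8167;  θ2=γ+ψ≈0.5236
rotate P by −φ3: (0.1814, -0.1351, -0.4338)
  e−x'=-0.0314;  (l²−L²−(e−x')²−y'²−z²)/2L = 0.0064
  √(A²+B²)=0.4349;  θ3 = -1.6430+1.5560 ≈ -0.0870

θ₁ = 1.2218, θ₂ = 0.5236, θ₃ = -0.0870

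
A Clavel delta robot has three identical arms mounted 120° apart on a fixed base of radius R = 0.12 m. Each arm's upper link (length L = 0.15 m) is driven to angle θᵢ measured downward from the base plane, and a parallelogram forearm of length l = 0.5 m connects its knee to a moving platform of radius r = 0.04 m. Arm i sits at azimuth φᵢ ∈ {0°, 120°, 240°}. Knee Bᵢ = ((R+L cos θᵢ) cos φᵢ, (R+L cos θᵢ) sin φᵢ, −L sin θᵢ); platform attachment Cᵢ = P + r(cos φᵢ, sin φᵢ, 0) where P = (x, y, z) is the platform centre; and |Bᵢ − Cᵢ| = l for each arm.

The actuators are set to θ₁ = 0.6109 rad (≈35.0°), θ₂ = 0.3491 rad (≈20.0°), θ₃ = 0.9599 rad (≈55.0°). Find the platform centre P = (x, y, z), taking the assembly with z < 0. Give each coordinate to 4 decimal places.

O1 = (0.2029·cos0.0°, 0.2029·sin0.0°, -0.0860) = (0.2029, 0.0000, -0.0860)
φ2=120.0°: virtual centre (-0.1105, 0.1914, -0.0513), radius l
arm 3 at φ=240.0°: (R−r)+L cos θ3 = 0.1660;  O3 = (-0.0830, -0.1438, -0.1229)
|O₂|²−|O₁|² = 0.0029;  |O₃|²−|O₁|² = -0.0059
[-0.6267 0.3827 0.0695]·P = 0.0029;  [-0.5718 -0.2876 -0.0737]·P = -0.0059
Cramer: x(z) = 0.0036-0.0206z;  y(z) = 0.0134-0.2152z
sphere 1 gives Az²+Bz+C=0 with A=1.0467, B=0.1745, C=-0.2027;  B²−4AC=0.8791;  roots -0.5312, 0.3645;  negative root z = -0.5312
x = 0.0145, y = 0.1277

(0.0145, 0.1277, -0.5312)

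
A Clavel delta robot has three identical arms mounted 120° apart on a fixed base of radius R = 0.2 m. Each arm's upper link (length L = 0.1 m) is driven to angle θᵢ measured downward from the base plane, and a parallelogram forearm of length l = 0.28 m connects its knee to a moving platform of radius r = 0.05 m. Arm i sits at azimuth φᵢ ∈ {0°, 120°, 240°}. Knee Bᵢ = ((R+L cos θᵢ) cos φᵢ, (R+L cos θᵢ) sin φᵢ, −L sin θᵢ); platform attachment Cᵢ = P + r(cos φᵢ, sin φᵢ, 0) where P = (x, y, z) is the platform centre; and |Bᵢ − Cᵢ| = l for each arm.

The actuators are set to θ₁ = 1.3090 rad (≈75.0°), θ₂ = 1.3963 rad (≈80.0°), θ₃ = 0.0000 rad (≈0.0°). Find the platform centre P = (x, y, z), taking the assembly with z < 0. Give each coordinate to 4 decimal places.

(-0.0459, -0.0942, -0.2391)

φ1=0.0°: virtual centre (0.1759, 0.0000, -0.0966), radius l
φ2=120.0°: virtual centre (-0.0837, 0.1449, -0.0985), radius l
S3 = (0.2500·cos240.0°, 0.2500·sin240.0°, 0.0000) = (-0.1250, -0.2165, 0.0000)
|S₂|²−|S₁|² = -0.0026;  |S₃|²−|S₁|² = 0.0222
[-0.5191 0.2899 -0.0038]·P = -0.0026;  [-0.6018 -0.4330 0.1932]·P = 0.0222
Cramer: x(z) = -0.0134+0.1362z;  y(z) = -0.0328+0.2569z
sphere 1 gives Az²+Bz+C=0 with A=1.0845, B=0.1248, C=-0.0322;  B²−4AC=0.1552;  roots -0.2391, 0.1241;  negative root z = -0.2391
x = -0.0459, y = -0.0942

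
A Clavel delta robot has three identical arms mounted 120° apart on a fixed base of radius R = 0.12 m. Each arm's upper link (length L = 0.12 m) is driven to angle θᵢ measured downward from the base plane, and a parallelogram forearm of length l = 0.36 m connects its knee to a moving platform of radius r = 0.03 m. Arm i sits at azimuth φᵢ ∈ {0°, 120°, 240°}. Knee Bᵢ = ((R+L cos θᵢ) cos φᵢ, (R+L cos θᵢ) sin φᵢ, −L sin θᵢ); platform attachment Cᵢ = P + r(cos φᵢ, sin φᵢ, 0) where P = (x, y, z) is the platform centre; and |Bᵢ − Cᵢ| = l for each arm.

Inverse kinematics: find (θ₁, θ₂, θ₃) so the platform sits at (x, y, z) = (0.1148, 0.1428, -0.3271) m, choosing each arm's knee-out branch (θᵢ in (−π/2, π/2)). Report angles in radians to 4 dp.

θ₁ = 0.0877, θ₂ = 0.3496, θ₃ = 1.3968

arm 1 (φ=0.0°): x'=0.1148, y'=0.1428
  e−x'=-0.0248;  (l²−L²−(e−x')²−y'²−z²)/2L = -0.0533
  θ1 = atan2(B,A) + arccos(C/0.3280) = 0.0877
φ2=120.0° → target in arm frame (0.0663, -0.1708)
  A=0.0237, B=-0.3271, C=(l²−L²−A²−y'²−z²)/(2L)=-0.0897
  γ=atan2(-0.3271,0.0237)=-1.4984;  ψ=arccos(-0.2736)=1.8480;  θ2=γ+ψ≈0.3496
arm 3 (φ=240.0°): x'=-0.1811, y'=0.0280
  A=0.2711, B=-0.3271, C=(l²−L²−A²−y'²−z²)/(2L)=-0.2752
  √(A²+B²)=0.4248;  θ3 = -0.8788+2.2756 ≈ 1.3968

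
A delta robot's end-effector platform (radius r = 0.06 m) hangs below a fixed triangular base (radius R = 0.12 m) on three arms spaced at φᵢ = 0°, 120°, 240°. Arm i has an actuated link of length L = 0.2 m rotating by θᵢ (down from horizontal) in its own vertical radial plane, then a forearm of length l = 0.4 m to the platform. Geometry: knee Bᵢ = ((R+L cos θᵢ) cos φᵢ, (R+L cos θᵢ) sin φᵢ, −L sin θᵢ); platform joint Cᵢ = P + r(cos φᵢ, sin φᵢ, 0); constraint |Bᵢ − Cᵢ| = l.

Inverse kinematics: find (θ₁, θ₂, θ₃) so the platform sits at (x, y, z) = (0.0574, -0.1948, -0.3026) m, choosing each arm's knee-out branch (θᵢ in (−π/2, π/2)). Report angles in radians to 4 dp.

rotate P by −φ1: (0.0574, -0.1948, -0.3026)
  A=0.0026, B=-0.3026, C=(l²−L²−A²−y'²−z²)/(2L)=-0.0238
  γ=atan2(-0.3026,0.0026)=-1.5622;  ψ=arccos(-0.0787)=1.6495;  θ1=γ+ψ≈0.0873
rotate P by −φ2: (-0.1974, 0.0477, -0.3026)
  e−x'=0.2574;  (l²−L²−(e−x')²−y'²−z²)/2L = -0.1002
  γ=atan2(-0.3026,0.2574)=-0.8659;  ψ=arccos(-0.2523)=1.8259;  θ2=γ+ψ≈0.9599
arm 3 (φ=240.0°): x'=0.1400, y'=0.1471
  A cos θ + B sin θ = C:  -0.0800·cos θ + -0.3026·sin θ = 0.0010
  γ=atan2(-0.3026,-0.0800)=-1.8293;  ψ=arccos(0.0031)=1.5677;  θ3=γ+ψ≈-0.2616

θ₁ = 0.0873, θ₂ = 0.9599, θ₃ = -0.2616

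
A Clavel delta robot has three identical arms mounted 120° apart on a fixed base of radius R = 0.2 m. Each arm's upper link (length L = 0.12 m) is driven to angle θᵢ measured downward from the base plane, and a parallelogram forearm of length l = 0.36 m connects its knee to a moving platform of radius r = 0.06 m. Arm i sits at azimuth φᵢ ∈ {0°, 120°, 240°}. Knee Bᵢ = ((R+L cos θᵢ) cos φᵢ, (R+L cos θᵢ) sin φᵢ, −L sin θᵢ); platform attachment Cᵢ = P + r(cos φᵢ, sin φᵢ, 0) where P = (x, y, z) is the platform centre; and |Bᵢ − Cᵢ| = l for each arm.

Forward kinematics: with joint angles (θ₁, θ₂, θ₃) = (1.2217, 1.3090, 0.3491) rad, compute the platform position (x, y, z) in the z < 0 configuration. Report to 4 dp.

O1 = (0.1810·cos0.0°, 0.1810·sin0.0°, -0.1128) = (0.1810, 0.0000, -0.1128)
φ2=120.0°: virtual centre (-0.0855, 0.1481, -0.1159), radius l
φ3=240.0°: virtual centre (-0.1264, -0.2189, -0.0410), radius l
|O₂|²−|O₁|² = -0.0028;  |O₃|²−|O₁|² = 0.0201
plane₁₂: -0.5331x+0.2963y+-0.0063z = -0.0028
det = 0.4156;  x = -0.0114+0.0956z,  y = -0.0299+0.1933z
sphere 1 gives Az²+Bz+C=0 with A=1.0465, B=0.1772, C=-0.0790;  B²−4AC=0.3619;  roots -0.3721, 0.2028;  negative root z = -0.3721
x = -0.0469, y = -0.1018

(-0.0469, -0.1018, -0.3721)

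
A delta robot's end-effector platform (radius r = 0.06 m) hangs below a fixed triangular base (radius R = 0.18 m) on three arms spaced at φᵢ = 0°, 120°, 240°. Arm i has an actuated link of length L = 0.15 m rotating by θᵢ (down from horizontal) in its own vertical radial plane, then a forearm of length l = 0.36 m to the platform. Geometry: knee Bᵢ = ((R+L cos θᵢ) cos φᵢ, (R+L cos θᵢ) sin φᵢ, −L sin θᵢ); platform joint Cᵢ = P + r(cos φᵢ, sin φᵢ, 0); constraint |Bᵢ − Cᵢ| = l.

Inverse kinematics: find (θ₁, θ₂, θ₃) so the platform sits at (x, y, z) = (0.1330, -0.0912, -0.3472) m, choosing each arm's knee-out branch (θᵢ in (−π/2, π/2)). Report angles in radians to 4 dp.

rotate P by −φ1: (0.1330, -0.0912, -0.3472)
  e−x'=-0.0130;  (l²−L²−(e−x')²−y'²−z²)/2L = -0.0731
  γ=atan2(-0.3472,-0.0130)=-1.6082;  ψ=arccos(-0.2104)=1.7828;  θ1=γ+ψ≈0.1746
φ2=120.0° → target in arm frame (-0.1455, -0.0696)
  A cos θ + B sin θ = C:  0.2655·cos θ + -0.3472·sin θ = -0.2959
  γ=atan2(-0.3472,0.2655)=-0.9180;  ψ=arccos(-0.6770)=2.3145;  θ2=γ+ψ≈1.3965
arm 3 (φ=240.0°): x'=0.0125, y'=0.1608
  A cos θ + B sin θ = C:  0.1075·cos θ + -0.3472·sin θ = -0.1695
  √(A²+B²)=0.3635;  θ3 = -1.2705+2.0560 ≈ 0.7855

θ₁ = 0.1746, θ₂ = 1.3965, θ₃ = 0.7855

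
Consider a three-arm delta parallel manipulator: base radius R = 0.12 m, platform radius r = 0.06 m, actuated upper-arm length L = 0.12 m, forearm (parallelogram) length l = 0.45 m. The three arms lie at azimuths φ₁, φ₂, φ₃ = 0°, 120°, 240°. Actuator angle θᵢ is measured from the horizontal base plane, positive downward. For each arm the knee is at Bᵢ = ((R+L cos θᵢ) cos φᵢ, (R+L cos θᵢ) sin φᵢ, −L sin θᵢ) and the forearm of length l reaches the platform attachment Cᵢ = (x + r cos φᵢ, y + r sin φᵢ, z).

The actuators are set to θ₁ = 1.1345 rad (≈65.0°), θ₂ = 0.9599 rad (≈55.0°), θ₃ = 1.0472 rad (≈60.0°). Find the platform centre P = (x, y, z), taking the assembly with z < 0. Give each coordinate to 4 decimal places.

(-0.0281, 0.0159, -0.5365)

S1 = (0.1107·cos0.0°, 0.1107·sin0.0°, -0.1088) = (0.1107, 0.0000, -0.1088)
S2 = (0.1288·cos120.0°, 0.1288·sin120.0°, -0.0983) = (-0.0644, 0.1116, -0.0983)
arm 3 at φ=240.0°: ρ3 = 0.1200;  S3 = (-0.0600, -0.1039, -0.1039)
|S₂|²−|S₁|² = 0.0022;  |S₃|²−|S₁|² = 0.0011
linear system: -0.3503x+0.2231y = 0.0022−0.0209z; -0.3414x+-0.2078y = 0.0011−0.0097z
det = 0.1490;  x = -0.0047+0.0437z,  y = 0.0024+-0.0252z
into |P−S₁|² = l²: 1.0025z² + 0.2073z + -0.1773 = 0;  Δ = 0.7542;  z = -0.5365 or 0.3297 → z<0 root = -0.5365
x = -0.0281, y = 0.0159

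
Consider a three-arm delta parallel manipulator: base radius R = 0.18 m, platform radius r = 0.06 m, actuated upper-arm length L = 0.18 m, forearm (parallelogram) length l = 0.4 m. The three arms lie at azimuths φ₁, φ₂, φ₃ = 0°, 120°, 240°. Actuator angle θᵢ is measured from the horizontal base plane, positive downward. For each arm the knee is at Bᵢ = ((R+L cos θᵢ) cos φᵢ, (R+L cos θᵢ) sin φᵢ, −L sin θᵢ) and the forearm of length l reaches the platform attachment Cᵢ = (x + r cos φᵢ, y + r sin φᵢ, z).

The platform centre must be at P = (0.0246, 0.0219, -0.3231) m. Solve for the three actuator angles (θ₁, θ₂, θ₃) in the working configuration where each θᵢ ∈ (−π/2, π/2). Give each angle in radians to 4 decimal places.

θ₁ = 0.1745, θ₂ = 0.2617, θ₃ = 0.4362

rotate P by −φ1: (0.0246, 0.0219, -0.3231)
  e−x'=0.0954;  (l²−L²−(e−x')²−y'²−z²)/2L = 0.0378
  √(A²+B²)=0.3369;  θ1 = -1.2837+1.4582 ≈ 0.1745
rotate P by −φ2: (0.0067, -0.0323, -0.3231)
  e−x'=0.1133;  (l²−L²−(e−x')²−y'²−z²)/2L = 0.0259
  γ=atan2(-0.3231,0.1133)=-1.2334;  ψ=arccos(0.0756)=1.4951;  θ2=γ+ψ≈0.2617
φ3=240.0° → target in arm frame (-0.0313, 0.0104)
  A=0.1513, B=-0.3231, C=(l²−L²−A²−y'²−z²)/(2L)=0.0006
  √(A²+B²)=0.3568;  θ3 = -1.1329+1.5691 ≈ 0.4362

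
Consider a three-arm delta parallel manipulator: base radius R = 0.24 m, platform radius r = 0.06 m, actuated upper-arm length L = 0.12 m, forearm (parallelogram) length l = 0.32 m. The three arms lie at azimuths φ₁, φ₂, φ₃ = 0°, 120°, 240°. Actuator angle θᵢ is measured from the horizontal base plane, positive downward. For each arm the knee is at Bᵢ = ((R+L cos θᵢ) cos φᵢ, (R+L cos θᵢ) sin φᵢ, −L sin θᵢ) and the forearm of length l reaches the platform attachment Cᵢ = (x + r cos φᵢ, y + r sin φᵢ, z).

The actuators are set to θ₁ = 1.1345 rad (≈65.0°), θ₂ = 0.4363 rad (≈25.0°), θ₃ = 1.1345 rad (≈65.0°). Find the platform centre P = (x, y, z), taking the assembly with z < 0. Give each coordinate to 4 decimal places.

(-0.0331, 0.0573, -0.2806)

arm 1 at φ=0.0°: e+L cos θ1 = 0.2307;  O1 = (0.2307, 0.0000, -0.1088)
arm 2 at φ=120.0°: e+L cos θ2 = 0.2888;  O2 = (-0.1444, 0.2501, -0.0507)
arm 3 at φ=240.0°: e+L cos θ3 = 0.2307;  O3 = (-0.1154, -0.1998, -0.1088)
eliminate P² terms by subtracting sphere 1 from 2 and 3
[-0.7502 0.5001 0.1161]·P = 0.0209;  [-0.6921 -0.3996 0.0000]·P = 0.0000
Cramer: x(z) = -0.0129+0.0718z;  y(z) = 0.0224-0.1244z
into |P−O₁|² = l²: 1.0206z² + 0.1769z + -0.0307 = 0;  Δ = 0.1567;  z = -0.2806 or 0.1072 → z<0 root = -0.2806
x = -0.0331, y = 0.0573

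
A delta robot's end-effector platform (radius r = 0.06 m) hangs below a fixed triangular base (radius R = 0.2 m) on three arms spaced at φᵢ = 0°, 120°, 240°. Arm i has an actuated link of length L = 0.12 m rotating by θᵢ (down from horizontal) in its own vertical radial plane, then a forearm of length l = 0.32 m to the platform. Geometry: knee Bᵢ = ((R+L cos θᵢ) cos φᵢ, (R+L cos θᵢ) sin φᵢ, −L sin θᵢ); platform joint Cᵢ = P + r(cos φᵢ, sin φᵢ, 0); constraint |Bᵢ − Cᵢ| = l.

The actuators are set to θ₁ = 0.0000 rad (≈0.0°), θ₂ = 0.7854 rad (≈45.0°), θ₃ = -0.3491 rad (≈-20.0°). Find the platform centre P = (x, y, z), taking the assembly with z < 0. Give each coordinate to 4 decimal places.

(0.0217, -0.0714, -0.2013)

φ1=0.0°: virtual centre (0.2600, 0.0000, 0.0000), radius l
φ2=120.0°: virtual centre (-0.1124, 0.1947, -0.0849), radius l
arm 3 at φ=240.0°: (R−r)+L cos θ3 = 0.2528;  S3 = (-0.1264, -0.2189, 0.0410)
subtract pairs → two planes through P
plane₁₂: -0.7449x+0.3895y+-0.1697z = -0.0098
Cramer: x(z) = 0.0081-0.0675z;  y(z) = -0.0097+0.3067z
sphere 1 gives Az²+Bz+C=0 with A=1.0986, B=0.0280, C=-0.0389;  B²−4AC=0.1716;  roots -0.2013, 0.1758;  negative root z = -0.2013
x = 0.0217, y = -0.0714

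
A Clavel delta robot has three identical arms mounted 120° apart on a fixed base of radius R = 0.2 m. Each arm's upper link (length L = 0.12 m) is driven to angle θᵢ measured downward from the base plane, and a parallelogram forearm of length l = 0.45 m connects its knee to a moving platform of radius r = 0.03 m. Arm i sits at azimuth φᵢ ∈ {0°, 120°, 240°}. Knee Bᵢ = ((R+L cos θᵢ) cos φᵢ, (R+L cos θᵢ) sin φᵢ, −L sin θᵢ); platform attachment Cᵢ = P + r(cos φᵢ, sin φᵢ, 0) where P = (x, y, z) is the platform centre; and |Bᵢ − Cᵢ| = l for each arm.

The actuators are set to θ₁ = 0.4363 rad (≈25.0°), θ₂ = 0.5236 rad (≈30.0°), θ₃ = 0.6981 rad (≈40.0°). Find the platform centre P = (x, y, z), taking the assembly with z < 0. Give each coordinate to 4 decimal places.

S1 = (0.2788·cos0.0°, 0.2788·sin0.0°, -0.0507) = (0.2788, 0.0000, -0.0507)
S2 = (0.2739·cos120.0°, 0.2739·sin120.0°, -0.0600) = (-0.1370, 0.2372, -0.0600)
arm 3 at φ=240.0°: (R−r)+L cos θ3 = 0.2619;  S3 = (-0.1310, -0.2268, -0.0771)
eliminate P² terms by subtracting sphere 1 from 2 and 3
[-0.8314 0.4744 -0.0186]·P = -0.0016;  [-0.8194 -0.4537 -0.0528]·P = -0.0057
Cramer: x(z) = 0.0045-0.0437z;  y(z) = 0.0045-0.0375z
quadratic in z: (1.0033)z²+(0.1251)z+(-0.1247)=0, √Δ=0.7184 → z ∈ {-0.4203, 0.2957}; z = -0.4203 (taking z<0)
x = 0.0229, y = 0.0202

(0.0229, 0.0202, -0.4203)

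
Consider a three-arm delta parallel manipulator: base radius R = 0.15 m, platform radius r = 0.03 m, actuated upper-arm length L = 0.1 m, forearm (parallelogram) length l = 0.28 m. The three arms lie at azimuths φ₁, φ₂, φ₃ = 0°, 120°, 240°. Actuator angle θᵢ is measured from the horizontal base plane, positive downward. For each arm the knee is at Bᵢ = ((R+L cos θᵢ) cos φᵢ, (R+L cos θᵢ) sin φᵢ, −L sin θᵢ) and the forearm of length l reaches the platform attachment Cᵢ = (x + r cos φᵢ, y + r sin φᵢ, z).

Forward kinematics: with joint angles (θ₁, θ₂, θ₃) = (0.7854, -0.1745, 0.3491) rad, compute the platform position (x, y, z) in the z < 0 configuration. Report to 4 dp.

(-0.0529, 0.0294, -0.2056)

arm 1 at φ=0.0°: ρ1 = 0.1907;  S1 = (0.1907, 0.0000, -0.0707)
S2 = (0.2185·cos120.0°, 0.2185·sin120.0°, 0.0174) = (-0.1092, 0.1892, 0.0174)
φ3=240.0°: virtual centre (-0.1070, -0.1853, -0.0342), radius l
|S₂|²−|S₁|² = 0.0067;  |S₃|²−|S₁|² = 0.0056
plane₁₂: -0.5999x+0.3784y+0.1761z = 0.0067
Cramer: x(z) = -0.0102+0.2076z;  y(z) = 0.0014-0.1364z
quadratic in z: (1.0617)z²+(0.0576)z+(-0.0330)=0, √Δ=0.3789 → z ∈ {-0.2056, 0.1513}; z = -0.2056 (taking z<0)
x = -0.0529, y = 0.0294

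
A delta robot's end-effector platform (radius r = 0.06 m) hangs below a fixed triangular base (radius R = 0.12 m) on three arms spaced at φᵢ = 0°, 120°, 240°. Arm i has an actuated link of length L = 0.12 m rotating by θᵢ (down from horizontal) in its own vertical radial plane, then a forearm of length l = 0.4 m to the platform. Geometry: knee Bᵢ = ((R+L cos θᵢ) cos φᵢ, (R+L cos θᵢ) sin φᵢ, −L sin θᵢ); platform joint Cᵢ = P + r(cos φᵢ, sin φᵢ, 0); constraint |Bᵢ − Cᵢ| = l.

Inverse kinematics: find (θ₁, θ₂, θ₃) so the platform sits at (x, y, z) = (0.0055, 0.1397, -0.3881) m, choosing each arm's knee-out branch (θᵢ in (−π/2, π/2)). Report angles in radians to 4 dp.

arm 1 (φ=0.0°): x'=0.0055, y'=0.1397
  A cos θ + B sin θ = C:  0.0545·cos θ + -0.3881·sin θ = -0.1146
  √(A²+B²)=0.3919;  θ1 = -1.4313+1.8676 ≈ 0.4363
φ2=120.0° → target in arm frame (0.1182, -0.0746)
  A=-0.0582, B=-0.3881, C=(l²−L²−A²−y'²−z²)/(2L)=-0.0582
  θ2 = atan2(B,A) + arccos(C/0.3924) = 0.0000
rotate P by −φ3: (-0.1237, -0.0651, -0.3881)
  A cos θ + B sin θ = C:  0.1837·cos θ + -0.3881·sin θ = -0.1792
  γ=atan2(-0.3881,0.1837)=-1.1286;  ψ=arccos(-0.4174)=2.0014;  θ3=γ+ψ≈0.8727

θ₁ = 0.4363, θ₂ = 0.0000, θ₃ = 0.8727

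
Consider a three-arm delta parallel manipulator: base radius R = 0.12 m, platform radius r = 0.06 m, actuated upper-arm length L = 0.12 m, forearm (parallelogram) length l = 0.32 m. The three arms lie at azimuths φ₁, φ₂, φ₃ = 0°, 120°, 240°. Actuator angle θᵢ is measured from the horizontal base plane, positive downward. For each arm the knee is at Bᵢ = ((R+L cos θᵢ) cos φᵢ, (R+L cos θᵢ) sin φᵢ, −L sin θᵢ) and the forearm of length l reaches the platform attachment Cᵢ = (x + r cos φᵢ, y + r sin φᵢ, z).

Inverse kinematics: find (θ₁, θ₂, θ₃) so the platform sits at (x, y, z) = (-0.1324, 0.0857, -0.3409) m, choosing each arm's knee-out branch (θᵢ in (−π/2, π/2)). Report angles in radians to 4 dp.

θ₁ = 1.3966, θ₂ = 0.2620, θ₃ = 0.9598

φ1=0.0° → target in arm frame (-0.1324, 0.0857)
  A=0.1924, B=-0.3409, C=(l²−L²−A²−y'²−z²)/(2L)=-0.3024
  √(A²+B²)=0.3914;  θ1 = -1.0570+2.4536 ≈ 1.3966
arm 2 (φ=120.0°): x'=0.1404, y'=0.0718
  A cos θ + B sin θ = C:  -0.0804·cos θ + -0.3409·sin θ = -0.1660
  γ=atan2(-0.3409,-0.0804)=-1.8025;  ψ=arccos(-0.4739)=2.0645;  θ2=γ+ψ≈0.2620
rotate P by −φ3: (-0.0080, -0.1575, -0.3409)
  A=0.0680, B=-0.3409, C=(l²−L²−A²−y'²−z²)/(2L)=-0.2402
  √(A²+B²)=0.3476;  θ3 = -1.3739+2.3337 ≈ 0.9598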